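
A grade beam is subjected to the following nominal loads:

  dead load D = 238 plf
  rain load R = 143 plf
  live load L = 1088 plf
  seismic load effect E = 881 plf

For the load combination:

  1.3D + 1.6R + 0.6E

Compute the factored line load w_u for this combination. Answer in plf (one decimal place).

1.3(238) + 1.6(143) + 0.6(881) = 309.4 + 228.8 + 528.6 = 1066.8
w_u = 1066.8 plf.

1066.8 plf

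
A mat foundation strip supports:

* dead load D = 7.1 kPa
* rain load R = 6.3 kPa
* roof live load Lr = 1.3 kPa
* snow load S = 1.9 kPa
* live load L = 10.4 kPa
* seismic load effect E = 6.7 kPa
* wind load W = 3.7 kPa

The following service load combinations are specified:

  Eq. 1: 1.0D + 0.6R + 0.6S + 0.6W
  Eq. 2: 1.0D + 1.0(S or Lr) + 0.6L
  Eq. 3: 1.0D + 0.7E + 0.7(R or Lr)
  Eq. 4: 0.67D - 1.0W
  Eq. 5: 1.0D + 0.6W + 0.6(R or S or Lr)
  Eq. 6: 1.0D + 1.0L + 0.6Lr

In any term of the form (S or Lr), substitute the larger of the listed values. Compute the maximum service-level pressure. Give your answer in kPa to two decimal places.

18.28 kPa

(S or Lr) → S = 1.9 kPa; (R or Lr) → R = 6.3 kPa; (R or S or Lr) → R = 6.3 kPa.
Eq. 1: 1.0(7.1) + 0.6(6.3) + 0.6(1.9) + 0.6(3.7) = 7.10 + 3.78 + 1.14 + 2.22 = 14.24
Eq. 2: 1.0(7.1) + 1.0(1.9) + 0.6(10.4) = 7.10 + 1.90 + 6.24 = 15.24
Eq. 3: 1.0(7.1) + 0.7(6.7) + 0.7(6.3) = 7.10 + 4.69 + 4.41 = 16.20
Eq. 4: 0.67(7.1) - 1.0(3.7) = 4.76 - 3.70 = 1.06
Eq. 5: 1.0(7.1) + 0.6(3.7) + 0.6(6.3) = 7.10 + 2.22 + 3.78 = 13.10
Eq. 6: 1.0(7.1) + 1.0(10.4) + 0.6(1.3) = 7.10 + 10.40 + 0.78 = 18.28
The controlling combination is 6, giving 18.28 kPa.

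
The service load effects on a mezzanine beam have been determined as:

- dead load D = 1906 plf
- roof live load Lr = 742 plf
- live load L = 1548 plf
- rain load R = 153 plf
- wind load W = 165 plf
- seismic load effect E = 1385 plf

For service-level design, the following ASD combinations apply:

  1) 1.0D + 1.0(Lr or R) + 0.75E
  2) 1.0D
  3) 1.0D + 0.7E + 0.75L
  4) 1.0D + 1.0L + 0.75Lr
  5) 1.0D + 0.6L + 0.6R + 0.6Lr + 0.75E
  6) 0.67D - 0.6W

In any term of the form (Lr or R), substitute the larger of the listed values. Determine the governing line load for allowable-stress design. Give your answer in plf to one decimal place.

(Lr or R) → Lr = 742 plf.
1) 1.0(1906) + 1.0(742) + 0.75(1385) = 1906.0 + 742.0 + 1038.8 = 3686.8
2) 1.0(1906) = 1906.0
3) 1.0(1906) + 0.7(1385) + 0.75(1548) = 1906.0 + 969.5 + 1161.0 = 4036.5
4) 1.0(1906) + 1.0(1548) + 0.75(742) = 1906.0 + 1548.0 + 556.5 = 4010.5
5) 1.0(1906) + 0.6(1548) + 0.6(153) + 0.6(742) + 0.75(1385) = 1906.0 + 928.8 + 91.8 + 445.2 + 1038.8 = 4410.6
6) 0.67(1906) - 0.6(165) = 1277.0 - 99.0 = 1178.0
Maximum is from combination 5.

4410.6 plf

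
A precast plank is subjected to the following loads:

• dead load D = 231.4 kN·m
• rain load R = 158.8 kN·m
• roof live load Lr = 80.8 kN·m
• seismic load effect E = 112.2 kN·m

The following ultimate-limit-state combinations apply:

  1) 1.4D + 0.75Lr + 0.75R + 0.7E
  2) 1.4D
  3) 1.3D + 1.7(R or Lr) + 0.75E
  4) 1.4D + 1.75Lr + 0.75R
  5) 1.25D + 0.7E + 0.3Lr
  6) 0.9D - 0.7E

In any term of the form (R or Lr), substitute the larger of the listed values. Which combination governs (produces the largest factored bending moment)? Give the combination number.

(R or Lr) → R = 158.8 kN·m.
1) 1.4(231.4) + 0.75(80.8) + 0.75(158.8) + 0.7(112.2) = 323.96 + 60.60 + 119.10 + 78.54 = 582.20
2) 1.4(231.4) = 323.96
3) 1.3(231.4) + 1.7(158.8) + 0.75(112.2) = 300.82 + 269.96 + 84.15 = 654.93
4) 1.4(231.4) + 1.75(80.8) + 0.75(158.8) = 323.96 + 141.40 + 119.10 = 584.46
5) 1.25(231.4) + 0.7(112.2) + 0.3(80.8) = 289.25 + 78.54 + 24.24 = 392.03
6) 0.9(231.4) - 0.7(112.2) = 208.26 - 78.54 = 129.72
The largest value is 654.93 kN·m from combination 3.

Combination 3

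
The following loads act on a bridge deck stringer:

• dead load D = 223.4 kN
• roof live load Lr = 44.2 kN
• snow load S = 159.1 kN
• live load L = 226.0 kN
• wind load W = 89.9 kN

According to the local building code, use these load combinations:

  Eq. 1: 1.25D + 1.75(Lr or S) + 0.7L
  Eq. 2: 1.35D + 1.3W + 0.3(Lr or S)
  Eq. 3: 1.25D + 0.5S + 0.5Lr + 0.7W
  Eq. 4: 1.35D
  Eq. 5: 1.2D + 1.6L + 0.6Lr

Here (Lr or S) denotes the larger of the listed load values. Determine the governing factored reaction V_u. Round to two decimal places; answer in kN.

(Lr or S) → S = 159.1 kN.
Eq. 1: 1.25(223.4) + 1.75(159.1) + 0.7(226.0) = 715.88
Eq. 2: 1.35(223.4) + 1.3(89.9) + 0.3(159.1) = 466.19
Eq. 3: 1.25(223.4) + 0.5(159.1) + 0.5(44.2) + 0.7(89.9) = 443.83
Eq. 4: 1.35(223.4) = 301.59
Eq. 5: 1.2(223.4) + 1.6(226.0) + 0.6(44.2) = 656.20
The controlling combination is 1, giving 715.88 kN.

715.88 kN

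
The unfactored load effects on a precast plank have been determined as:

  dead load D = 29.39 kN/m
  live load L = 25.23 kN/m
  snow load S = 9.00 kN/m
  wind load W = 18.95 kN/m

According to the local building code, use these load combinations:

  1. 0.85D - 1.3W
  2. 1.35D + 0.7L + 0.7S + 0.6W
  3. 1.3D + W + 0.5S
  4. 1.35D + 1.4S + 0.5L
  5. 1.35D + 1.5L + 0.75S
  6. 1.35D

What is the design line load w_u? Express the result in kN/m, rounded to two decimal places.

1. 0.85(29.39) - 1.3(18.95) = 0.35
2. 1.35(29.39) + 0.7(25.23) + 0.7(9.00) + 0.6(18.95) = 75.01
3. 1.3(29.39) + 1.0(18.95) + 0.5(9.00) = 61.66
4. 1.35(29.39) + 1.4(9.00) + 0.5(25.23) = 64.89
5. 1.35(29.39) + 1.5(25.23) + 0.75(9.00) = 84.27
6. 1.35(29.39) = 39.68
Combination 5 governs: w_u = 84.27 kN/m.

84.27 kN/m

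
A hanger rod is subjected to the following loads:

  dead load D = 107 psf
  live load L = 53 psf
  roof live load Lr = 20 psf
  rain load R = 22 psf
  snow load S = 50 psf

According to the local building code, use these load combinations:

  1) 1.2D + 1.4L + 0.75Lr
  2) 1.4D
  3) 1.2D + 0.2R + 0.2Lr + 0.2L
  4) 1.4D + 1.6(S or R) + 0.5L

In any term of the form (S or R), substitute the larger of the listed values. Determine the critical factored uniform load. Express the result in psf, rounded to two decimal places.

(S or R) → S = 50 psf.
1) 1.2(107) + 1.4(53) + 0.75(20) = 128.40 + 74.20 + 15.00 = 217.60
2) 1.4(107) = 149.80
3) 1.2(107) + 0.2(22) + 0.2(20) + 0.2(53) = 128.40 + 4.40 + 4.00 + 10.60 = 147.40
4) 1.4(107) + 1.6(50) + 0.5(53) = 149.80 + 80.00 + 26.50 = 256.30
Maximum is from combination 4.

256.30 psf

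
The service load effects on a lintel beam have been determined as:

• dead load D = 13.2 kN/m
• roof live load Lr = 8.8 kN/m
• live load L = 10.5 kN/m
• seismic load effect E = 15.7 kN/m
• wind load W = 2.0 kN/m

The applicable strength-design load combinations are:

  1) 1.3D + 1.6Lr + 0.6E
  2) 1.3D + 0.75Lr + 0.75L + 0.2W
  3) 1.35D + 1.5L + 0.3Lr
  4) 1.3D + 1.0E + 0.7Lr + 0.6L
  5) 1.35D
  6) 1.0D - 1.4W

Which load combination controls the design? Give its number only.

Combination 4

1) 1.3(13.2) + 1.6(8.8) + 0.6(15.7) = 17.2 + 14.1 + 9.4 = 40.7
2) 1.3(13.2) + 0.75(8.8) + 0.75(10.5) + 0.2(2.0) = 32.0
3) 1.35(13.2) + 1.5(10.5) + 0.3(8.8) = 17.8 + 15.8 + 2.6 = 36.2
4) 1.3(13.2) + 1.0(15.7) + 0.7(8.8) + 0.6(10.5) = 45.3
5) 1.35(13.2) = 17.8
6) 1.0(13.2) - 1.4(2.0) = 13.2 - 2.8 = 10.4
The largest value is 45.3 kN/m from combination 4.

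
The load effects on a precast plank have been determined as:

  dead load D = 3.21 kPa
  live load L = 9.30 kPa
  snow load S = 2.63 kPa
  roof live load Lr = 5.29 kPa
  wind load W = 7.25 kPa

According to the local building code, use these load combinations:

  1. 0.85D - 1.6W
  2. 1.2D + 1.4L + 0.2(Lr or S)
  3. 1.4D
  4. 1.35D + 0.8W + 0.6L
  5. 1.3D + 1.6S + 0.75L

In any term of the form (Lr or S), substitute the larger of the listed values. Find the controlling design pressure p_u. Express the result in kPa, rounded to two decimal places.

17.93 kPa

(Lr or S) → Lr = 5.29 kPa.
1. 0.85(3.21) - 1.6(7.25) = 2.73 - 11.60 = -8.87
2. 1.2(3.21) + 1.4(9.30) + 0.2(5.29) = 3.85 + 13.02 + 1.06 = 17.93
3. 1.4(3.21) = 4.49
4. 1.35(3.21) + 0.8(7.25) + 0.6(9.30) = 4.33 + 5.80 + 5.58 = 15.71
5. 1.3(3.21) + 1.6(2.63) + 0.75(9.30) = 4.17 + 4.21 + 6.98 = 15.36
Maximum is from combination 2.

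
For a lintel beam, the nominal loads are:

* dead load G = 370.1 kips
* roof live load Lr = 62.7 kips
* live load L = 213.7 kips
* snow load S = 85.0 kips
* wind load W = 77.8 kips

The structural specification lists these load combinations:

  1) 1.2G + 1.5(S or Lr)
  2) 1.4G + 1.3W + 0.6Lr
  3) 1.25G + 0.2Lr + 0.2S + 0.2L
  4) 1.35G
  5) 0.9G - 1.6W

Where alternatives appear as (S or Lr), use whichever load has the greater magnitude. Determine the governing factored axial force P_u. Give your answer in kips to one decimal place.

(S or Lr) → S = 85.0 kips.
1) 1.2(370.1) + 1.5(85.0) = 444.1 + 127.5 = 571.6
2) 1.4(370.1) + 1.3(77.8) + 0.6(62.7) = 656.9
3) 1.25(370.1) + 0.2(62.7) + 0.2(85.0) + 0.2(213.7) = 534.9
4) 1.35(370.1) = 499.6
5) 0.9(370.1) - 1.6(77.8) = 333.1 - 124.5 = 208.6
Maximum is from combination 2.

656.9 kips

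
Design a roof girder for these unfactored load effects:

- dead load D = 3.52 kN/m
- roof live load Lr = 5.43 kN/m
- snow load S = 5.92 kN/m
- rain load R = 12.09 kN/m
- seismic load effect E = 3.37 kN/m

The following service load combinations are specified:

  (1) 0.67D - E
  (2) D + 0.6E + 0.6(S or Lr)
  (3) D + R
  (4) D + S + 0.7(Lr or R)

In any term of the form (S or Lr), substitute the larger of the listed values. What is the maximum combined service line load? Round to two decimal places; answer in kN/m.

(S or Lr) → S = 5.92 kN/m; (Lr or R) → R = 12.09 kN/m.
(1) 0.67(3.52) - 1.0(3.37) = -1.01
(2) 1.0(3.52) + 0.6(3.37) + 0.6(5.92) = 9.09
(3) 1.0(3.52) + 1.0(12.09) = 15.61
(4) 1.0(3.52) + 1.0(5.92) + 0.7(12.09) = 17.90
Maximum is from combination 4.

17.90 kN/m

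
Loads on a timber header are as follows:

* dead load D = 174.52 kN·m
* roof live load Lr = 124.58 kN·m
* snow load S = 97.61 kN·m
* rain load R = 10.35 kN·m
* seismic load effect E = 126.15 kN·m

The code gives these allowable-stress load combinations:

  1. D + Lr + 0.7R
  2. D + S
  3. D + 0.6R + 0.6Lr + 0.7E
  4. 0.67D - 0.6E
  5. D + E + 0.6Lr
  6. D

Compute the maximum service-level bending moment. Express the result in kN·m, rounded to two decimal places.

375.42 kN·m

1. 1.0(174.52) + 1.0(124.58) + 0.7(10.35) = 306.35
2. 1.0(174.52) + 1.0(97.61) = 272.13
3. 1.0(174.52) + 0.6(10.35) + 0.6(124.58) + 0.7(126.15) = 343.78
4. 0.67(174.52) - 0.6(126.15) = 41.24
5. 1.0(174.52) + 1.0(126.15) + 0.6(124.58) = 375.42
6. 1.0(174.52) = 174.52
Maximum is from combination 5.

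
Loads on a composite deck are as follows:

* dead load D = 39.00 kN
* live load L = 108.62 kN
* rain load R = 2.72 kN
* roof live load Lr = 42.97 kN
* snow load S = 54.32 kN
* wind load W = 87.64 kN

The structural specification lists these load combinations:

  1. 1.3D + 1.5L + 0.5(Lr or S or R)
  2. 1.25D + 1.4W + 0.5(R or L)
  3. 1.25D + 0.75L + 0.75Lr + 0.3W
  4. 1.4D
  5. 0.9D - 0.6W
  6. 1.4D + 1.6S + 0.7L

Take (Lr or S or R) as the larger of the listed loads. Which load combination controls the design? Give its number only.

(Lr or S or R) → S = 54.32 kN; (R or L) → L = 108.62 kN.
1. 1.3(39.00) + 1.5(108.62) + 0.5(54.32) = 240.79
2. 1.25(39.00) + 1.4(87.64) + 0.5(108.62) = 225.76
3. 1.25(39.00) + 0.75(108.62) + 0.75(42.97) + 0.3(87.64) = 188.73
4. 1.4(39.00) = 54.60
5. 0.9(39.00) - 0.6(87.64) = -17.48
6. 1.4(39.00) + 1.6(54.32) + 0.7(108.62) = 217.55
The largest value is 240.79 kN from combination 1.

Combination 1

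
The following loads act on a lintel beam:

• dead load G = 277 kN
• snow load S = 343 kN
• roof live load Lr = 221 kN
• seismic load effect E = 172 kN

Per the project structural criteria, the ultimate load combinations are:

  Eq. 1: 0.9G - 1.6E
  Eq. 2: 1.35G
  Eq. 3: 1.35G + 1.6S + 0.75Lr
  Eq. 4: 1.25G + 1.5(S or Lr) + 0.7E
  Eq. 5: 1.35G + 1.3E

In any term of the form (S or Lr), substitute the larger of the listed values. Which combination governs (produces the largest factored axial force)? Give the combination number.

Combination 3

(S or Lr) → S = 343 kN.
Eq. 1: 0.9(277) - 1.6(172) = 249.30 - 275.20 = -25.90
Eq. 2: 1.35(277) = 373.95
Eq. 3: 1.35(277) + 1.6(343) + 0.75(221) = 373.95 + 548.80 + 165.75 = 1088.50
Eq. 4: 1.25(277) + 1.5(343) + 0.7(172) = 346.25 + 514.50 + 120.40 = 981.15
Eq. 5: 1.35(277) + 1.3(172) = 373.95 + 223.60 = 597.55
The largest value is 1088.50 kN from combination 3.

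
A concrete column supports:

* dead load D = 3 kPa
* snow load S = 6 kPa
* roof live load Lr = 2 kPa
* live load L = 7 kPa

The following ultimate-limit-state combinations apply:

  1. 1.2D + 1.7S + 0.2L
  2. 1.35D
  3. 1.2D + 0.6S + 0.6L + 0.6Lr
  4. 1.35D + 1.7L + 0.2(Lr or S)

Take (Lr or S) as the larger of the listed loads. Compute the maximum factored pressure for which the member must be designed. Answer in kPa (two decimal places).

(Lr or S) → S = 6 kPa.
1. 1.2(3) + 1.7(6) + 0.2(7) = 3.60 + 10.20 + 1.40 = 15.20
2. 1.35(3) = 4.05
3. 1.2(3) + 0.6(6) + 0.6(7) + 0.6(2) = 3.60 + 3.60 + 4.20 + 1.20 = 12.60
4. 1.35(3) + 1.7(7) + 0.2(6) = 4.05 + 11.90 + 1.20 = 17.15
Maximum is from combination 4.

17.15 kPa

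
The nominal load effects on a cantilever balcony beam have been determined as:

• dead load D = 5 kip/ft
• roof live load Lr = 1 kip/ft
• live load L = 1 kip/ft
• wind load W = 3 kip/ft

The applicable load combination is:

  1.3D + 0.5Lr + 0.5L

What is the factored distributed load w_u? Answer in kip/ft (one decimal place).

7.5 kip/ft

1.3(5) + 0.5(1) + 0.5(1) = 6.5 + 0.5 + 0.5 = 7.5
w_u = 7.5 kip/ft.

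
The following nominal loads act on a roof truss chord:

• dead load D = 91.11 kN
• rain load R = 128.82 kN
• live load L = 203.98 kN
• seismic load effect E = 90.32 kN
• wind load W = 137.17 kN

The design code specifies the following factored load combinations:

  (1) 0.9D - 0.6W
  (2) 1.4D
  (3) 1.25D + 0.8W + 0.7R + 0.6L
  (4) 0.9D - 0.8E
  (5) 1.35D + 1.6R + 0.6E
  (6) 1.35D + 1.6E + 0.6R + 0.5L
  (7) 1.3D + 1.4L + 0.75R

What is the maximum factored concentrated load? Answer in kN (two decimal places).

(1) 0.9(91.11) - 0.6(137.17) = 82.00 - 82.30 = -0.30
(2) 1.4(91.11) = 127.55
(3) 1.25(91.11) + 0.8(137.17) + 0.7(128.82) + 0.6(203.98) = 113.89 + 109.74 + 90.17 + 122.39 = 436.19
(4) 0.9(91.11) - 0.8(90.32) = 82.00 - 72.26 = 9.74
(5) 1.35(91.11) + 1.6(128.82) + 0.6(90.32) = 123.00 + 206.11 + 54.19 = 383.30
(6) 1.35(91.11) + 1.6(90.32) + 0.6(128.82) + 0.5(203.98) = 123.00 + 144.51 + 77.29 + 101.99 = 446.79
(7) 1.3(91.11) + 1.4(203.98) + 0.75(128.82) = 118.44 + 285.57 + 96.62 = 500.63
The controlling combination is 7, giving 500.63 kN.

500.63 kN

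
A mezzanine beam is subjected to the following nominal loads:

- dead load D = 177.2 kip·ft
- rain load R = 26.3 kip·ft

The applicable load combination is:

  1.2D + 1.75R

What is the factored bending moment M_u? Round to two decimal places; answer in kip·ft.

258.67 kip·ft

1.2(177.2) + 1.75(26.3) = 212.64 + 46.03 = 258.67
M_u = 258.67 kip·ft.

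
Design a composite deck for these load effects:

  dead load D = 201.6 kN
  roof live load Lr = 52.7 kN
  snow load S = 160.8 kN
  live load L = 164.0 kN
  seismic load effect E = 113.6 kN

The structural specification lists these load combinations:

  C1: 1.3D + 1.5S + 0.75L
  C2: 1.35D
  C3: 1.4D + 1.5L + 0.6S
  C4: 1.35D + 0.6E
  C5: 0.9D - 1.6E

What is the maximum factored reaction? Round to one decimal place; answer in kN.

626.3 kN

C1: 1.3(201.6) + 1.5(160.8) + 0.75(164.0) = 262.1 + 241.2 + 123.0 = 626.3
C2: 1.35(201.6) = 272.2
C3: 1.4(201.6) + 1.5(164.0) + 0.6(160.8) = 282.2 + 246.0 + 96.5 = 624.7
C4: 1.35(201.6) + 0.6(113.6) = 340.3
C5: 0.9(201.6) - 1.6(113.6) = -0.3
Maximum is from combination 1.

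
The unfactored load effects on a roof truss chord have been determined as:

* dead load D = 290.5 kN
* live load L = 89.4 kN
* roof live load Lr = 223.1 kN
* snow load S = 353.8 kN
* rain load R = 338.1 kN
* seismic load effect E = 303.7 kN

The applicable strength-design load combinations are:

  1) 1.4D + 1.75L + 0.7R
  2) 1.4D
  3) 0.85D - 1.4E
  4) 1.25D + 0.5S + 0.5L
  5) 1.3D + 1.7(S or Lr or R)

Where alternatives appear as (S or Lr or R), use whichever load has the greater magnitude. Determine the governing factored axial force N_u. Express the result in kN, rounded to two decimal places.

979.11 kN

(S or Lr or R) → S = 353.8 kN.
1) 1.4(290.5) + 1.75(89.4) + 0.7(338.1) = 406.70 + 156.45 + 236.67 = 799.82
2) 1.4(290.5) = 406.70
3) 0.85(290.5) - 1.4(303.7) = -178.26
4) 1.25(290.5) + 0.5(353.8) + 0.5(89.4) = 363.13 + 176.90 + 44.70 = 584.73
5) 1.3(290.5) + 1.7(353.8) = 377.65 + 601.46 = 979.11
The controlling combination is 5, giving 979.11 kN.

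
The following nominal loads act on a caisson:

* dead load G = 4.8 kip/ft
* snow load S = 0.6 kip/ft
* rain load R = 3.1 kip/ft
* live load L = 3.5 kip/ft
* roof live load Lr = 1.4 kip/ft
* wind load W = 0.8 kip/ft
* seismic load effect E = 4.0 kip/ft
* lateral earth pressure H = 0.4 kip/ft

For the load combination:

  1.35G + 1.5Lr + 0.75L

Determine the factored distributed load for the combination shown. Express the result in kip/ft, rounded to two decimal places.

11.21 kip/ft

1.35(4.8) + 1.5(1.4) + 0.75(3.5) = 11.21
w_u = 11.21 kip/ft.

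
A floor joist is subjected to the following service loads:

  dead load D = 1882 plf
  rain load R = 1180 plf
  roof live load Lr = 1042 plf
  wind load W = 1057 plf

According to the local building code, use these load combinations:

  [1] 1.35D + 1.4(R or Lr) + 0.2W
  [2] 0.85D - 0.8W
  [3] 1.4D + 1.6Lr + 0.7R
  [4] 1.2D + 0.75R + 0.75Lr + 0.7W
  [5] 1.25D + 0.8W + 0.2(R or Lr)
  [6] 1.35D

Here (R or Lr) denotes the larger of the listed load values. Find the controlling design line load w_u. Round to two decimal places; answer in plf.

5128.00 plf

(R or Lr) → R = 1180 plf.
[1] 1.35(1882) + 1.4(1180) + 0.2(1057) = 2540.70 + 1652.00 + 211.40 = 4404.10
[2] 0.85(1882) - 0.8(1057) = 1599.70 - 845.60 = 754.10
[3] 1.4(1882) + 1.6(1042) + 0.7(1180) = 2634.80 + 1667.20 + 826.00 = 5128.00
[4] 1.2(1882) + 0.75(1180) + 0.75(1042) + 0.7(1057) = 2258.40 + 885.00 + 781.50 + 739.90 = 4664.80
[5] 1.25(1882) + 0.8(1057) + 0.2(1180) = 2352.50 + 845.60 + 236.00 = 3434.10
[6] 1.35(1882) = 2540.70
Combination 3 governs: w_u = 5128.00 plf.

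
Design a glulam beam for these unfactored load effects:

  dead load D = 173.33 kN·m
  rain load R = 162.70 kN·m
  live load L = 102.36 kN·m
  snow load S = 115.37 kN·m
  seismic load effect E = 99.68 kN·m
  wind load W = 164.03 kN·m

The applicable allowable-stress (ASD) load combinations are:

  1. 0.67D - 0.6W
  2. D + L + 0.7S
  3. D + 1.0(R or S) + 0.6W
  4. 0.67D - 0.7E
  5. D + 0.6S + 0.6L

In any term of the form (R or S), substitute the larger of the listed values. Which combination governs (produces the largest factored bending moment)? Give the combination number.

(R or S) → R = 162.70 kN·m.
1. 0.67(173.33) - 0.6(164.03) = 116.13 - 98.42 = 17.71
2. 1.0(173.33) + 1.0(102.36) + 0.7(115.37) = 173.33 + 102.36 + 80.76 = 356.45
3. 1.0(173.33) + 1.0(162.70) + 0.6(164.03) = 173.33 + 162.70 + 98.42 = 434.45
4. 0.67(173.33) - 0.7(99.68) = 46.36
5. 1.0(173.33) + 0.6(115.37) + 0.6(102.36) = 173.33 + 69.22 + 61.42 = 303.97
The largest value is 434.45 kN·m from combination 3.

Combination 3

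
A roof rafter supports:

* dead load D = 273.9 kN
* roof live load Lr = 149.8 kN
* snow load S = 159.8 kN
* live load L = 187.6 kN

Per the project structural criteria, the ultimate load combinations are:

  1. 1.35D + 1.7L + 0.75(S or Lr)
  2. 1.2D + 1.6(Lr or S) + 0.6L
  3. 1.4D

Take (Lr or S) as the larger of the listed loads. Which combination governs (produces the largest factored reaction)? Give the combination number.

(S or Lr) → S = 159.8 kN; (Lr or S) → S = 159.8 kN.
1. 1.35(273.9) + 1.7(187.6) + 0.75(159.8) = 369.77 + 318.92 + 119.85 = 808.54
2. 1.2(273.9) + 1.6(159.8) + 0.6(187.6) = 328.68 + 255.68 + 112.56 = 696.92
3. 1.4(273.9) = 383.46
The largest value is 808.54 kN from combination 1.

Combination 1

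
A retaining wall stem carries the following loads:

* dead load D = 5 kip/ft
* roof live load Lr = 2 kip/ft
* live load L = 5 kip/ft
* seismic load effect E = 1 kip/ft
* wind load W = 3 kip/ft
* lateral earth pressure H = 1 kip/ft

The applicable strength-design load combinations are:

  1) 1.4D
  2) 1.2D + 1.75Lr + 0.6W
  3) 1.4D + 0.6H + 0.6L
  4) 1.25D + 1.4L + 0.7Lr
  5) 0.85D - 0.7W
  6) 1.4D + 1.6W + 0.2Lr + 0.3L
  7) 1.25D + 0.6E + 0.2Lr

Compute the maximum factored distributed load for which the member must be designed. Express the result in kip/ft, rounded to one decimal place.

14.7 kip/ft

1) 1.4(5) = 7.0
2) 1.2(5) + 1.75(2) + 0.6(3) = 6.0 + 3.5 + 1.8 = 11.3
3) 1.4(5) + 0.6(1) + 0.6(5) = 7.0 + 0.6 + 3.0 = 10.6
4) 1.25(5) + 1.4(5) + 0.7(2) = 6.3 + 7.0 + 1.4 = 14.7
5) 0.85(5) - 0.7(3) = 4.3 - 2.1 = 2.2
6) 1.4(5) + 1.6(3) + 0.2(2) + 0.3(5) = 7.0 + 4.8 + 0.4 + 1.5 = 13.7
7) 1.25(5) + 0.6(1) + 0.2(2) = 6.3 + 0.6 + 0.4 = 7.3
Combination 4 governs: w_u = 14.7 kip/ft.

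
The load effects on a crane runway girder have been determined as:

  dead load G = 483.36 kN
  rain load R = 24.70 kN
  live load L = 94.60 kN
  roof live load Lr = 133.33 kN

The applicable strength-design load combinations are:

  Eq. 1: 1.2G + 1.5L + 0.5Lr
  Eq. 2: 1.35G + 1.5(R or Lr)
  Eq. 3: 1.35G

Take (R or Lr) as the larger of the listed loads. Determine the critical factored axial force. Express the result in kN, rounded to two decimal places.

852.53 kN

(R or Lr) → Lr = 133.33 kN.
Eq. 1: 1.2(483.36) + 1.5(94.60) + 0.5(133.33) = 788.60
Eq. 2: 1.35(483.36) + 1.5(133.33) = 852.53
Eq. 3: 1.35(483.36) = 652.54
The controlling combination is 2, giving 852.53 kN.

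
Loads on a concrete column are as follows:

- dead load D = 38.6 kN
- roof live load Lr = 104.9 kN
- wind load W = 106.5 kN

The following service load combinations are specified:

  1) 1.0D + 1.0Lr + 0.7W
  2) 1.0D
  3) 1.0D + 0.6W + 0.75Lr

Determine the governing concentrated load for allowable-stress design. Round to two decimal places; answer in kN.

1) 1.0(38.6) + 1.0(104.9) + 0.7(106.5) = 38.60 + 104.90 + 74.55 = 218.05
2) 1.0(38.6) = 38.60
3) 1.0(38.6) + 0.6(106.5) + 0.75(104.9) = 38.60 + 63.90 + 78.68 = 181.18
Combination 1 governs: P = 218.05 kN.

218.05 kN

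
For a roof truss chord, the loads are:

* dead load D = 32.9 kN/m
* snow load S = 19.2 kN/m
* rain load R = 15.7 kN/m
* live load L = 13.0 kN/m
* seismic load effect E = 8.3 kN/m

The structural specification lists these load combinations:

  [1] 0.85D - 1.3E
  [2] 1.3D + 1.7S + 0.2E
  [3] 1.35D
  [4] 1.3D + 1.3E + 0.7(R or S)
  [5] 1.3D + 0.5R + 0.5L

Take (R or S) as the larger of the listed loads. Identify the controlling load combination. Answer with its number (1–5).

Combination 2

(R or S) → S = 19.2 kN/m.
[1] 0.85(32.9) - 1.3(8.3) = 17.18
[2] 1.3(32.9) + 1.7(19.2) + 0.2(8.3) = 77.07
[3] 1.35(32.9) = 44.42
[4] 1.3(32.9) + 1.3(8.3) + 0.7(19.2) = 67.00
[5] 1.3(32.9) + 0.5(15.7) + 0.5(13.0) = 57.12
The largest value is 77.07 kN/m from combination 2.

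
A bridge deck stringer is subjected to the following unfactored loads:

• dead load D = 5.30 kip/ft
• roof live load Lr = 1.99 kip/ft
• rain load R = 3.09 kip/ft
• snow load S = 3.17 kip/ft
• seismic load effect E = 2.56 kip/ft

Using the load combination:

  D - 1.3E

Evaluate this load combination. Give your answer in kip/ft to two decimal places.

1.0(5.30) - 1.3(2.56) = 1.97
w_u = 1.97 kip/ft.

1.97 kip/ft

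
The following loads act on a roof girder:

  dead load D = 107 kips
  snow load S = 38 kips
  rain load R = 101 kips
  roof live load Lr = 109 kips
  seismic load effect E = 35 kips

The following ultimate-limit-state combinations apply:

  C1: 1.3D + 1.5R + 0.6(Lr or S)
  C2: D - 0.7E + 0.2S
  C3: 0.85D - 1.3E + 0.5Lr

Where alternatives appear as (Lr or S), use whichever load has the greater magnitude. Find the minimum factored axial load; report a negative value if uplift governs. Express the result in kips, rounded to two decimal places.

90.10 kips

(Lr or S) → Lr = 109 kips.
C1: 1.3(107) + 1.5(101) + 0.6(109) = 356.00
C2: 1.0(107) - 0.7(35) + 0.2(38) = 90.10
C3: 0.85(107) - 1.3(35) + 0.5(109) = 99.95
Combination 2 gives the minimum: 90.10 kips.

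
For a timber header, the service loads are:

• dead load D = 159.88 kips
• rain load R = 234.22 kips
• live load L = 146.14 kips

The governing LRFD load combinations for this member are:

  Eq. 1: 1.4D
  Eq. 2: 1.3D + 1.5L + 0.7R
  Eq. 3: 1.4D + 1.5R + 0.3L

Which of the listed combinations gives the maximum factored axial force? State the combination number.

Eq. 1: 1.4(159.88) = 223.83
Eq. 2: 1.3(159.88) + 1.5(146.14) + 0.7(234.22) = 591.01
Eq. 3: 1.4(159.88) + 1.5(234.22) + 0.3(146.14) = 619.00
The largest value is 619.00 kips from combination 3.

Combination 3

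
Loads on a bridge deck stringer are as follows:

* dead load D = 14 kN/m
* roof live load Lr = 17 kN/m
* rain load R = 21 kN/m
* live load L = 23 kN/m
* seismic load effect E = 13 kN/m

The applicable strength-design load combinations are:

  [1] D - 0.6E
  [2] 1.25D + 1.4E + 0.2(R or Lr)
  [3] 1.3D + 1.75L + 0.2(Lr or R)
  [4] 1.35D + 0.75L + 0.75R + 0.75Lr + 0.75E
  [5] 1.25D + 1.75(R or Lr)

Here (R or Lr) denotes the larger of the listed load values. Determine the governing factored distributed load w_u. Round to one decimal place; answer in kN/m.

74.4 kN/m

(R or Lr) → R = 21 kN/m; (Lr or R) → R = 21 kN/m.
[1] 1.0(14) - 0.6(13) = 14.0 - 7.8 = 6.2
[2] 1.25(14) + 1.4(13) + 0.2(21) = 17.5 + 18.2 + 4.2 = 39.9
[3] 1.3(14) + 1.75(23) + 0.2(21) = 18.2 + 40.3 + 4.2 = 62.7
[4] 1.35(14) + 0.75(23) + 0.75(21) + 0.75(17) + 0.75(13) = 74.4
[5] 1.25(14) + 1.75(21) = 17.5 + 36.8 = 54.3
The controlling combination is 4, giving 74.4 kN/m.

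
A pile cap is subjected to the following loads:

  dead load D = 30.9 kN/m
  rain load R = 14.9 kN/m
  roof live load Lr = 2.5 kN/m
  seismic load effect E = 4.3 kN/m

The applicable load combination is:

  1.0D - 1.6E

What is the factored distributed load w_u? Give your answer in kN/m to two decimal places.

24.02 kN/m

1.0(30.9) - 1.6(4.3) = 30.90 - 6.88 = 24.02
w_u = 24.02 kN/m.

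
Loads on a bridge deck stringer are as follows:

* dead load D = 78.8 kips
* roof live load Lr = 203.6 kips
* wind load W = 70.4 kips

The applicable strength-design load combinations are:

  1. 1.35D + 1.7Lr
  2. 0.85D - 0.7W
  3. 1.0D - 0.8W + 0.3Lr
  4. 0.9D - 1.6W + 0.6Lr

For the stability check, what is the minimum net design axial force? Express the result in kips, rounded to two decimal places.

1. 1.35(78.8) + 1.7(203.6) = 106.38 + 346.12 = 452.50
2. 0.85(78.8) - 0.7(70.4) = 66.98 - 49.28 = 17.70
3. 1.0(78.8) - 0.8(70.4) + 0.3(203.6) = 78.80 - 56.32 + 61.08 = 83.56
4. 0.9(78.8) - 1.6(70.4) + 0.6(203.6) = 70.92 - 112.64 + 122.16 = 80.44
Combination 2 gives the minimum: 17.70 kips.

17.70 kips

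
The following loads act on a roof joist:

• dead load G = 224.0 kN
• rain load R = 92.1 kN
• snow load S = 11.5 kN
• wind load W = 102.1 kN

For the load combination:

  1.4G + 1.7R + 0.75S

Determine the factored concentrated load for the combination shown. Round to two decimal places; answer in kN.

1.4(224.0) + 1.7(92.1) + 0.75(11.5) = 313.60 + 156.57 + 8.63 = 478.80
P_u = 478.80 kN.

478.80 kN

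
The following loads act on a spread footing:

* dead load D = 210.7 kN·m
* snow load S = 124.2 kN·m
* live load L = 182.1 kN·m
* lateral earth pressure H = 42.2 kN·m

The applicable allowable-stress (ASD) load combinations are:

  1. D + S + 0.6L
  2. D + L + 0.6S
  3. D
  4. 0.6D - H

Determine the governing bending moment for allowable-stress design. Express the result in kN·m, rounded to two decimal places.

1. 1.0(210.7) + 1.0(124.2) + 0.6(182.1) = 444.16
2. 1.0(210.7) + 1.0(182.1) + 0.6(124.2) = 467.32
3. 1.0(210.7) = 210.70
4. 0.6(210.7) - 1.0(42.2) = 84.22
The controlling combination is 2, giving 467.32 kN·m.

467.32 kN·m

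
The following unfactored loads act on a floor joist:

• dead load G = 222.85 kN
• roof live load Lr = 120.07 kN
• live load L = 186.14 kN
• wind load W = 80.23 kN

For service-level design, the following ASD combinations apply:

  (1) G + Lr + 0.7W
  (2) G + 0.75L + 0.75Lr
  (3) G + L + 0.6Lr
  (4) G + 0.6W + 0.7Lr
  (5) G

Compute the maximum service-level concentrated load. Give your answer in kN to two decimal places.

481.03 kN

(1) 1.0(222.85) + 1.0(120.07) + 0.7(80.23) = 399.08
(2) 1.0(222.85) + 0.75(186.14) + 0.75(120.07) = 452.51
(3) 1.0(222.85) + 1.0(186.14) + 0.6(120.07) = 481.03
(4) 1.0(222.85) + 0.6(80.23) + 0.7(120.07) = 355.04
(5) 1.0(222.85) = 222.85
Maximum is from combination 3.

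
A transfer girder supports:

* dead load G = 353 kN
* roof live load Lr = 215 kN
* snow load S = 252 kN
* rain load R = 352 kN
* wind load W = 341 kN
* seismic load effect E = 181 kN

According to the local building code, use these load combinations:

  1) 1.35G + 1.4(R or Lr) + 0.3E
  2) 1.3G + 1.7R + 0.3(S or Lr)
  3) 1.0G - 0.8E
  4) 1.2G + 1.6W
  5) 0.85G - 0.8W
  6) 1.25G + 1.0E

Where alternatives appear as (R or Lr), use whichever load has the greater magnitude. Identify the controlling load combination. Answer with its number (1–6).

Combination 2

(R or Lr) → R = 352 kN; (S or Lr) → S = 252 kN.
1) 1.35(353) + 1.4(352) + 0.3(181) = 476.6 + 492.8 + 54.3 = 1023.7
2) 1.3(353) + 1.7(352) + 0.3(252) = 458.9 + 598.4 + 75.6 = 1132.9
3) 1.0(353) - 0.8(181) = 353.0 - 144.8 = 208.2
4) 1.2(353) + 1.6(341) = 423.6 + 545.6 = 969.2
5) 0.85(353) - 0.8(341) = 300.1 - 272.8 = 27.3
6) 1.25(353) + 1.0(181) = 441.3 + 181.0 = 622.3
The largest value is 1132.9 kN from combination 2.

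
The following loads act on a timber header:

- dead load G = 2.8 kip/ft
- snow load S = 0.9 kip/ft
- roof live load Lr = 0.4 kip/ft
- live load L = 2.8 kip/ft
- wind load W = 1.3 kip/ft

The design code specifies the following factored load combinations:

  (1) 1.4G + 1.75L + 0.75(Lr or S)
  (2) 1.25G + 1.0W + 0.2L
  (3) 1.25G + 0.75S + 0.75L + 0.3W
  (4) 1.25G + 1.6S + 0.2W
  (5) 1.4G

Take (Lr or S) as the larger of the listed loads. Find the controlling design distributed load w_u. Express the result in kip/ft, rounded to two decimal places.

(Lr or S) → S = 0.9 kip/ft.
(1) 1.4(2.8) + 1.75(2.8) + 0.75(0.9) = 3.92 + 4.90 + 0.68 = 9.50
(2) 1.25(2.8) + 1.0(1.3) + 0.2(2.8) = 3.50 + 1.30 + 0.56 = 5.36
(3) 1.25(2.8) + 0.75(0.9) + 0.75(2.8) + 0.3(1.3) = 3.50 + 0.68 + 2.10 + 0.39 = 6.67
(4) 1.25(2.8) + 1.6(0.9) + 0.2(1.3) = 3.50 + 1.44 + 0.26 = 5.20
(5) 1.4(2.8) = 3.92
Combination 1 governs: w_u = 9.50 kip/ft.

9.50 kip/ft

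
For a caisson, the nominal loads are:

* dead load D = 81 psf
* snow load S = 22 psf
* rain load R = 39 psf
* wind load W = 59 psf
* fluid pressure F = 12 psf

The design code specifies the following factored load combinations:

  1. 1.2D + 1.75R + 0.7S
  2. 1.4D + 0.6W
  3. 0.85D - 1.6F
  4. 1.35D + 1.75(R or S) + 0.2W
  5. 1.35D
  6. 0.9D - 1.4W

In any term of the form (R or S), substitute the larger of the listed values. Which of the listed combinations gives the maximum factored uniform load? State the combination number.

Combination 4

(R or S) → R = 39 psf.
1. 1.2(81) + 1.75(39) + 0.7(22) = 97.2 + 68.3 + 15.4 = 180.9
2. 1.4(81) + 0.6(59) = 113.4 + 35.4 = 148.8
3. 0.85(81) - 1.6(12) = 68.9 - 19.2 = 49.7
4. 1.35(81) + 1.75(39) + 0.2(59) = 189.4
5. 1.35(81) = 109.4
6. 0.9(81) - 1.4(59) = 72.9 - 82.6 = -9.7
The largest value is 189.4 psf from combination 4.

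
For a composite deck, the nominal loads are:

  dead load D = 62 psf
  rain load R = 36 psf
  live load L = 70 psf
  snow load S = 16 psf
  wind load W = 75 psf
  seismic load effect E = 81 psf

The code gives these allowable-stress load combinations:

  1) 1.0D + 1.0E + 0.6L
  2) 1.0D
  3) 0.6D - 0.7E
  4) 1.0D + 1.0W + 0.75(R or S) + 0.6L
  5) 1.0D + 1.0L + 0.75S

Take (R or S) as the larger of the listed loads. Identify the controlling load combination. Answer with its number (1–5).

Combination 4

(R or S) → R = 36 psf.
1) 1.0(62) + 1.0(81) + 0.6(70) = 62.00 + 81.00 + 42.00 = 185.00
2) 1.0(62) = 62.00
3) 0.6(62) - 0.7(81) = 37.20 - 56.70 = -19.50
4) 1.0(62) + 1.0(75) + 0.75(36) + 0.6(70) = 62.00 + 75.00 + 27.00 + 42.00 = 206.00
5) 1.0(62) + 1.0(70) + 0.75(16) = 62.00 + 70.00 + 12.00 = 144.00
The largest value is 206.00 psf from combination 4.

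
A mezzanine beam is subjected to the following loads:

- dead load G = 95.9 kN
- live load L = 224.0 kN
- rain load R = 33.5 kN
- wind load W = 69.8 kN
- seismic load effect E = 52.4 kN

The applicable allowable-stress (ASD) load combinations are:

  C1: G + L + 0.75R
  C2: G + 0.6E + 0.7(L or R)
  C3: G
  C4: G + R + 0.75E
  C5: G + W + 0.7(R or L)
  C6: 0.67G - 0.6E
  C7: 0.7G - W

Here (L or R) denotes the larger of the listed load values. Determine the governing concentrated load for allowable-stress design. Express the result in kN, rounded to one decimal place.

345.0 kN

(L or R) → L = 224.0 kN; (R or L) → L = 224.0 kN.
C1: 1.0(95.9) + 1.0(224.0) + 0.75(33.5) = 95.9 + 224.0 + 25.1 = 345.0
C2: 1.0(95.9) + 0.6(52.4) + 0.7(224.0) = 95.9 + 31.4 + 156.8 = 284.1
C3: 1.0(95.9) = 95.9
C4: 1.0(95.9) + 1.0(33.5) + 0.75(52.4) = 95.9 + 33.5 + 39.3 = 168.7
C5: 1.0(95.9) + 1.0(69.8) + 0.7(224.0) = 95.9 + 69.8 + 156.8 = 322.5
C6: 0.67(95.9) - 0.6(52.4) = 32.8
C7: 0.7(95.9) - 1.0(69.8) = 67.1 - 69.8 = -2.7
The controlling combination is 1, giving 345.0 kN.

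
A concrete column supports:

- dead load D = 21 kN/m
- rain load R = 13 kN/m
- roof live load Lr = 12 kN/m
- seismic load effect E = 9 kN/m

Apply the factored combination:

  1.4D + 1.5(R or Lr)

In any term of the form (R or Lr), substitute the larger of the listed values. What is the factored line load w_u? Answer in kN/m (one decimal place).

(R or Lr) → R = 13 kN/m.
1.4(21) + 1.5(13) = 29.4 + 19.5 = 48.9
w_u = 48.9 kN/m.

48.9 kN/m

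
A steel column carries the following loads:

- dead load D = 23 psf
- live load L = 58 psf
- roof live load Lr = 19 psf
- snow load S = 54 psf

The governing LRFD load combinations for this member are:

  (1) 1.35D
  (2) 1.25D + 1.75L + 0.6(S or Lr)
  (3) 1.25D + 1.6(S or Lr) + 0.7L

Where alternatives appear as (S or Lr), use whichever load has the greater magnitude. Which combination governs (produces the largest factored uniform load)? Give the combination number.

(S or Lr) → S = 54 psf.
(1) 1.35(23) = 31.05
(2) 1.25(23) + 1.75(58) + 0.6(54) = 28.75 + 101.50 + 32.40 = 162.65
(3) 1.25(23) + 1.6(54) + 0.7(58) = 28.75 + 86.40 + 40.60 = 155.75
The largest value is 162.65 psf from combination 2.

Combination 2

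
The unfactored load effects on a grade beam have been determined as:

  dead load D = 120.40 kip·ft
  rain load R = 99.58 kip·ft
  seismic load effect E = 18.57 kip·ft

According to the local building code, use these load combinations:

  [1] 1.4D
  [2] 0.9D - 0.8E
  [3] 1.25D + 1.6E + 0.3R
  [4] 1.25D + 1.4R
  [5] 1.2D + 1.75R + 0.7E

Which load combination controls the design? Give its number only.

Combination 5

[1] 1.4(120.40) = 168.56
[2] 0.9(120.40) - 0.8(18.57) = 108.36 - 14.86 = 93.50
[3] 1.25(120.40) + 1.6(18.57) + 0.3(99.58) = 210.09
[4] 1.25(120.40) + 1.4(99.58) = 150.50 + 139.41 = 289.91
[5] 1.2(120.40) + 1.75(99.58) + 0.7(18.57) = 331.74
The largest value is 331.74 kip·ft from combination 5.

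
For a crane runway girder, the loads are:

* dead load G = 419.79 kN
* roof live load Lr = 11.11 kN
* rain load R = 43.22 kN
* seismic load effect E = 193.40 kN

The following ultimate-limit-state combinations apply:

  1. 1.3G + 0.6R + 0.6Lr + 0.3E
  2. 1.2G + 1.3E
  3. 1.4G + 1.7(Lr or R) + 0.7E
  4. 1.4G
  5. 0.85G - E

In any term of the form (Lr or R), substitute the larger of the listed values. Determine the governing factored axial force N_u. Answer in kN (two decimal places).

(Lr or R) → R = 43.22 kN.
1. 1.3(419.79) + 0.6(43.22) + 0.6(11.11) + 0.3(193.40) = 636.35
2. 1.2(419.79) + 1.3(193.40) = 755.17
3. 1.4(419.79) + 1.7(43.22) + 0.7(193.40) = 796.56
4. 1.4(419.79) = 587.71
5. 0.85(419.79) - 1.0(193.40) = 163.42
Maximum is from combination 3.

796.56 kN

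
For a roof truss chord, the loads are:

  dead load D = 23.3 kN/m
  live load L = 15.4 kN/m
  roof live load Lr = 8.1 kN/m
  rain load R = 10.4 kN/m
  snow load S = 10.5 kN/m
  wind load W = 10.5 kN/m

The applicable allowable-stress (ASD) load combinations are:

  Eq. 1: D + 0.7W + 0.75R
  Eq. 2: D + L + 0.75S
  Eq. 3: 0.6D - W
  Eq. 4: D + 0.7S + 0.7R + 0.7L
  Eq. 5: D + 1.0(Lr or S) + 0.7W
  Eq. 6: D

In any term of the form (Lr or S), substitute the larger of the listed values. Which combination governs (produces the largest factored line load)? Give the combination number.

Combination 4

(Lr or S) → S = 10.5 kN/m.
Eq. 1: 1.0(23.3) + 0.7(10.5) + 0.75(10.4) = 23.30 + 7.35 + 7.80 = 38.45
Eq. 2: 1.0(23.3) + 1.0(15.4) + 0.75(10.5) = 23.30 + 15.40 + 7.88 = 46.58
Eq. 3: 0.6(23.3) - 1.0(10.5) = 13.98 - 10.50 = 3.48
Eq. 4: 1.0(23.3) + 0.7(10.5) + 0.7(10.4) + 0.7(15.4) = 23.30 + 7.35 + 7.28 + 10.78 = 48.71
Eq. 5: 1.0(23.3) + 1.0(10.5) + 0.7(10.5) = 23.30 + 10.50 + 7.35 = 41.15
Eq. 6: 1.0(23.3) = 23.30
The largest value is 48.71 kN/m from combination 4.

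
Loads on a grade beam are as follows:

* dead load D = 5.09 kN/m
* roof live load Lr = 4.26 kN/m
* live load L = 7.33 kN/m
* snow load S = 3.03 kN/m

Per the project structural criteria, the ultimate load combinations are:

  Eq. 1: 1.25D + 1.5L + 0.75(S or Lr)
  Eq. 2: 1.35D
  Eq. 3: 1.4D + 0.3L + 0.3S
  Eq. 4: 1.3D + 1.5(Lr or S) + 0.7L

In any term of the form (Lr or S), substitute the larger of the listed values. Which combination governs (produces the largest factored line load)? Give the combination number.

Combination 1

(S or Lr) → Lr = 4.26 kN/m; (Lr or S) → Lr = 4.26 kN/m.
Eq. 1: 1.25(5.09) + 1.5(7.33) + 0.75(4.26) = 20.55
Eq. 2: 1.35(5.09) = 6.87
Eq. 3: 1.4(5.09) + 0.3(7.33) + 0.3(3.03) = 10.23
Eq. 4: 1.3(5.09) + 1.5(4.26) + 0.7(7.33) = 18.14
The largest value is 20.55 kN/m from combination 1.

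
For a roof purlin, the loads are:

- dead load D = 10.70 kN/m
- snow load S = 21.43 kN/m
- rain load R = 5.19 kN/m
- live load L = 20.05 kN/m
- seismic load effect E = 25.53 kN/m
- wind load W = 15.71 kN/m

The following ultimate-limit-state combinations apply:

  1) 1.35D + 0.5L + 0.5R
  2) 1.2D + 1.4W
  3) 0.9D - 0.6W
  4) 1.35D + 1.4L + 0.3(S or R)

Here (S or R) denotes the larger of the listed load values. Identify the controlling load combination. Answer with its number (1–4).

Combination 4

(S or R) → S = 21.43 kN/m.
1) 1.35(10.70) + 0.5(20.05) + 0.5(5.19) = 27.07
2) 1.2(10.70) + 1.4(15.71) = 12.84 + 21.99 = 34.83
3) 0.9(10.70) - 0.6(15.71) = 9.63 - 9.43 = 0.20
4) 1.35(10.70) + 1.4(20.05) + 0.3(21.43) = 48.94
The largest value is 48.94 kN/m from combination 4.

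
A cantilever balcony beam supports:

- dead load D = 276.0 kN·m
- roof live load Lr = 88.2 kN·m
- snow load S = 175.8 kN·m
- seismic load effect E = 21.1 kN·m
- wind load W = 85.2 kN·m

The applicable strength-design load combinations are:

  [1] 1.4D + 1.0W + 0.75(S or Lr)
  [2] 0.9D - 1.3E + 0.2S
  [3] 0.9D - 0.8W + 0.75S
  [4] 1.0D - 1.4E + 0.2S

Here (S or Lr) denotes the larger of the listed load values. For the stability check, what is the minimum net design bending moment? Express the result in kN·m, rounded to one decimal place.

(S or Lr) → S = 175.8 kN·m.
[1] 1.4(276.0) + 1.0(85.2) + 0.75(175.8) = 386.4 + 85.2 + 131.9 = 603.5
[2] 0.9(276.0) - 1.3(21.1) + 0.2(175.8) = 256.1
[3] 0.9(276.0) - 0.8(85.2) + 0.75(175.8) = 248.4 - 68.2 + 131.9 = 312.1
[4] 1.0(276.0) - 1.4(21.1) + 0.2(175.8) = 281.6
Combination 2 gives the minimum: 256.1 kN·m.

256.1 kN·m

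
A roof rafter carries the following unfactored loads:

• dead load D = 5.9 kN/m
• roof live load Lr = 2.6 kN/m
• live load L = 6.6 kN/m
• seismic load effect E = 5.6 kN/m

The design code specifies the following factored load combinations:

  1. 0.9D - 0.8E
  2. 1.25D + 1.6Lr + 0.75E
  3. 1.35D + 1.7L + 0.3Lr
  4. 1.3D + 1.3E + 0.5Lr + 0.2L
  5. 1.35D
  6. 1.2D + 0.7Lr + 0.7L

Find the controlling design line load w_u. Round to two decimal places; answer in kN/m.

19.97 kN/m

1. 0.9(5.9) - 0.8(5.6) = 0.83
2. 1.25(5.9) + 1.6(2.6) + 0.75(5.6) = 15.74
3. 1.35(5.9) + 1.7(6.6) + 0.3(2.6) = 19.97
4. 1.3(5.9) + 1.3(5.6) + 0.5(2.6) + 0.2(6.6) = 17.57
5. 1.35(5.9) = 7.97
6. 1.2(5.9) + 0.7(2.6) + 0.7(6.6) = 13.52
Maximum is from combination 3.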